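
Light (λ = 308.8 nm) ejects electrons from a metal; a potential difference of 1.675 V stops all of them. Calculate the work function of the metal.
2.34 eV

The stopping potential gives the maximum kinetic energy: KE_max = eV_s = 1.675 eV

From Einstein's photoelectric equation: KE_max = hc/λ - φ
Rearranging: φ = hc/λ - KE_max

Calculate photon energy:
E_photon = hc/λ = (6.626×10⁻³⁴ J·s)(3×10⁸ m/s) / (308.8×10⁻⁹ m) = 4.0150 eV

Therefore:
φ = 4.0150 - 1.675 = 2.34 eV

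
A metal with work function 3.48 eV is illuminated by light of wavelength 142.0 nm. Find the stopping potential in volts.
5.2513 V

The stopping potential V_s satisfies: eV_s = KE_max

First, find KE_max using Einstein's equation:
E_photon = hc/λ = 8.7313 eV
KE_max = E_photon - φ = 8.7313 - 3.48 = 5.2513 eV

Since eV_s = KE_max:
V_s = KE_max/e = 5.2513 V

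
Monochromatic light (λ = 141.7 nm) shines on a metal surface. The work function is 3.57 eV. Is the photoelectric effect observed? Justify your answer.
Yes

For photoemission, the photon energy must exceed the work function.

Photon energy: E = hc/λ = 8.7498 eV
Work function: φ = 3.57 eV

Since E_photon (8.7498 eV) > φ (3.57 eV), photoemission WILL occur.
The threshold wavelength is λ₀ = hc/φ = 347.3 nm.
Since 141.7 nm < 347.3 nm, the light has sufficient energy.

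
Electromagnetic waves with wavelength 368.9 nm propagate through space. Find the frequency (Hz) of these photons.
8.1267e+14 Hz

Using the wave equation: c = fλ

Solving for frequency:
f = c/λ = (3×10⁸ m/s) / (368.9×10⁻⁹ m)
f = 8.1267e+14 Hz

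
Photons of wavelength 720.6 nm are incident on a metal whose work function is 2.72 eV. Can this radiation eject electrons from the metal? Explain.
No

For photoemission, the photon energy must exceed the work function.

Photon energy: E = hc/λ = 1.7206 eV
Work function: φ = 2.72 eV

Since E_photon (1.7206 eV) < φ (2.72 eV), photoemission will NOT occur.
The threshold wavelength is λ₀ = hc/φ = 455.8 nm.
Since 720.6 nm > 455.8 nm, the photons lack sufficient energy.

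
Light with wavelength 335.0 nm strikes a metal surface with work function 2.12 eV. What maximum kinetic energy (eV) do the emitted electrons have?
1.5810 eV

Using Einstein's photoelectric equation: KE_max = hf - φ = hc/λ - φ

First, calculate the photon energy:
E_photon = hc/λ = (6.626×10⁻³⁴ J·s)(3×10⁸ m/s) / (335.0×10⁻⁹ m)
E_photon = 3.7010 eV

Then, the maximum kinetic energy:
KE_max = E_photon - φ = 3.7010 eV - 2.12 eV = 1.5810 eV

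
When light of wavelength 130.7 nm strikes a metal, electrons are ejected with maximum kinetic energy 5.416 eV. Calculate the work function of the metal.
4.07 eV

From Einstein's photoelectric equation: KE_max = hf - φ = hc/λ - φ

Rearranging for φ:
φ = hc/λ - KE_max

Calculate photon energy:
E_photon = hc/λ = 9.4862 eV

Therefore:
φ = 9.4862 - 5.416 = 4.07 eV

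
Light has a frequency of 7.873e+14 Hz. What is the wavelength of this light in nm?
380.79 nm

Using the wave equation: c = fλ

Solving for wavelength:
λ = c/f = (3×10⁸ m/s) / (7.873e+14 Hz)
λ = 380.79 nm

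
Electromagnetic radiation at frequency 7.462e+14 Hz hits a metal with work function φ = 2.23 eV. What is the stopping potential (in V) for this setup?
0.8560 V

The stopping potential V_s satisfies: eV_s = KE_max

First, find KE_max using Einstein's equation:
E_photon = hf = (6.626×10⁻³⁴ J·s)(7.462e+14 Hz) = 3.0860 eV
KE_max = E_photon - φ = 3.0860 - 2.23 = 0.8560 eV

Since eV_s = KE_max:
V_s = KE_max/e = 0.8560 V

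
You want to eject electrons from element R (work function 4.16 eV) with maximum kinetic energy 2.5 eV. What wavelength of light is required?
186.16 nm

From Einstein's equation: KE_max = hc/λ - φ

Rearranging for λ:
hc/λ = KE_max + φ
λ = hc/(KE_max + φ)

Required photon energy:
E_photon = KE_max + φ = 2.5 + 4.16 = 6.66 eV

Required wavelength:
λ = hc/E_photon = (6.626×10⁻³⁴)(3×10⁸) / (6.66 × 1.602×10⁻¹⁹)
λ = 186.16 nm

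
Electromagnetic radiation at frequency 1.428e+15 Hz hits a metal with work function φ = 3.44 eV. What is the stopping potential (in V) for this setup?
2.4657 V

The stopping potential V_s satisfies: eV_s = KE_max

First, find KE_max using Einstein's equation:
E_photon = hf = (6.626×10⁻³⁴ J·s)(1.428e+15 Hz) = 5.9057 eV
KE_max = E_photon - φ = 5.9057 - 3.44 = 2.4657 eV

Since eV_s = KE_max:
V_s = KE_max/e = 2.4657 V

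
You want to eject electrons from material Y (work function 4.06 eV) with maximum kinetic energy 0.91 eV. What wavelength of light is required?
249.47 nm

From Einstein's equation: KE_max = hc/λ - φ

Rearranging for λ:
hc/λ = KE_max + φ
λ = hc/(KE_max + φ)

Required photon energy:
E_photon = KE_max + φ = 0.91 + 4.06 = 4.97 eV

Required wavelength:
λ = hc/E_photon = (6.626×10⁻³⁴)(3×10⁸) / (4.97 × 1.602×10⁻¹⁹)
λ = 249.47 nm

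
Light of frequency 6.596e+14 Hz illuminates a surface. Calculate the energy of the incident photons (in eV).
2.7279 eV

Using E = hf:

E = hf = (6.626×10⁻³⁴ J·s)(6.596e+14 Hz)
E = 2.7279 eV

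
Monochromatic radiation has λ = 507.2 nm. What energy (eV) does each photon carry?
2.4445 eV

Using E = hf = hc/λ:

E = hc/λ = (6.626×10⁻³⁴ J·s)(3×10⁸ m/s) / (507.2×10⁻⁹ m)
E = 2.4445 eV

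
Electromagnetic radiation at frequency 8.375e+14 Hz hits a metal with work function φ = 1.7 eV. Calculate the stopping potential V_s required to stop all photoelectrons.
1.7636 V

The stopping potential V_s satisfies: eV_s = KE_max

First, find KE_max using Einstein's equation:
E_photon = hf = (6.626×10⁻³⁴ J·s)(8.375e+14 Hz) = 3.4636 eV
KE_max = E_photon - φ = 3.4636 - 1.7 = 1.7636 eV

Since eV_s = KE_max:
V_s = KE_max/e = 1.7636 V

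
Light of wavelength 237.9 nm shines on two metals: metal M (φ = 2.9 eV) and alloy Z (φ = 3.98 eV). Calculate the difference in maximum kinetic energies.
1.0800 eV

Using KE_max = hc/λ - φ for each metal:

Photon energy: E = hc/λ = 5.2116 eV

For metal M (φ₁ = 2.9 eV):
KE₁ = E - φ₁ = 5.2116 - 2.9 = 2.3116 eV

For alloy Z (φ₂ = 3.98 eV):
KE₂ = E - φ₂ = 5.2116 - 3.98 = 1.2316 eV

Difference:
ΔKE = KE₁ - KE₂ = 2.3116 - 1.2316 = 1.0800 eV

Note: The difference equals the difference in work functions: 3.98 - 2.9 = 1.08 eV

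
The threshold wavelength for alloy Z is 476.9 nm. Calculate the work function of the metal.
2.60 eV

At the threshold wavelength, photon energy equals work function:
φ = hc/λ₀

Calculating:
φ = (6.626×10⁻³⁴ J·s)(3×10⁸ m/s) / (476.9×10⁻⁹ m)
φ = 2.60 eV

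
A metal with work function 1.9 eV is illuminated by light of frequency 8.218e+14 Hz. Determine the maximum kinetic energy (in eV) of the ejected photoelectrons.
1.4987 eV

Using Einstein's photoelectric equation: KE_max = hf - φ

First, calculate the photon energy:
E_photon = hf = (6.626×10⁻³⁴ J·s)(8.218e+14 Hz)
E_photon = 3.3987 eV

Then, the maximum kinetic energy:
KE_max = E_photon - φ = 3.3987 eV - 1.9 eV = 1.4987 eV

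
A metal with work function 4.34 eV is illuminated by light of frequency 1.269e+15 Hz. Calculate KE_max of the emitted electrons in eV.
0.9082 eV

Using Einstein's photoelectric equation: KE_max = hf - φ

First, calculate the photon energy:
E_photon = hf = (6.626×10⁻³⁴ J·s)(1.269e+15 Hz)
E_photon = 5.2482 eV

Then, the maximum kinetic energy:
KE_max = E_photon - φ = 5.2482 eV - 4.34 eV = 0.9082 eV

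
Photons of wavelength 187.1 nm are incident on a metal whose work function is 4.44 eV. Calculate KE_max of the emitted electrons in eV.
2.1866 eV

Using Einstein's photoelectric equation: KE_max = hf - φ = hc/λ - φ

First, calculate the photon energy:
E_photon = hc/λ = (6.626×10⁻³⁴ J·s)(3×10⁸ m/s) / (187.1×10⁻⁹ m)
E_photon = 6.6266 eV

Then, the maximum kinetic energy:
KE_max = E_photon - φ = 6.6266 eV - 4.44 eV = 2.1866 eV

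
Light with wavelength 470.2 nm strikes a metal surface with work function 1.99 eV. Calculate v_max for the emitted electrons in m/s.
4.7701e+05 m/s

First, find the maximum kinetic energy:
E_photon = hc/λ = 2.6368 eV
KE_max = E_photon - φ = 2.6368 - 1.99 = 0.6468 eV

Convert to Joules: KE_max = 0.6468 × 1.602×10⁻¹⁹ J = 1.0364e-19 J

Then use KE = ½mv² to find velocity:
v = √(2·KE/m) = √(2 × 1.0364e-19 J / 9.109e-31 kg)
v = 4.7701e+05 m/s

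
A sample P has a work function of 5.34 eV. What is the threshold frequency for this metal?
1.2912e+15 Hz

The threshold frequency is when the photon energy equals the work function:
hf₀ = φ

Solving for f₀:
f₀ = φ/h = (5.34 eV × 1.602×10⁻¹⁹ J/eV) / (6.626×10⁻³⁴ J·s)
f₀ = 1.2912e+15 Hz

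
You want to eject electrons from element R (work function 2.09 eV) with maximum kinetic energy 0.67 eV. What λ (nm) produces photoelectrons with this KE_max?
449.22 nm

From Einstein's equation: KE_max = hc/λ - φ

Rearranging for λ:
hc/λ = KE_max + φ
λ = hc/(KE_max + φ)

Required photon energy:
E_photon = KE_max + φ = 0.67 + 2.09 = 2.76 eV

Required wavelength:
λ = hc/E_photon = (6.626×10⁻³⁴)(3×10⁸) / (2.76 × 1.602×10⁻¹⁹)
λ = 449.22 nm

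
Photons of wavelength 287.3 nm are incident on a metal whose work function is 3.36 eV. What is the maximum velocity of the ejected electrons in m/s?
5.7975e+05 m/s

First, find the maximum kinetic energy:
E_photon = hc/λ = 4.3155 eV
KE_max = E_photon - φ = 4.3155 - 3.36 = 0.9555 eV

Convert to Joules: KE_max = 0.9555 × 1.602×10⁻¹⁹ J = 1.5309e-19 J

Then use KE = ½mv² to find velocity:
v = √(2·KE/m) = √(2 × 1.5309e-19 J / 9.109e-31 kg)
v = 5.7975e+05 m/s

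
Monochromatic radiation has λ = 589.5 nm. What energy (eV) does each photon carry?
2.1032 eV

Using E = hf = hc/λ:

E = hc/λ = (6.626×10⁻³⁴ J·s)(3×10⁸ m/s) / (589.5×10⁻⁹ m)
E = 2.1032 eV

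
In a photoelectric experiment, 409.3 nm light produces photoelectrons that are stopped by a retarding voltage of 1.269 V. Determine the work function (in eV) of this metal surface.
1.76 eV

The stopping potential gives the maximum kinetic energy: KE_max = eV_s = 1.269 eV

From Einstein's photoelectric equation: KE_max = hc/λ - φ
Rearranging: φ = hc/λ - KE_max

Calculate photon energy:
E_photon = hc/λ = (6.626×10⁻³⁴ J·s)(3×10⁸ m/s) / (409.3×10⁻⁹ m) = 3.0292 eV

Therefore:
φ = 3.0292 - 1.269 = 1.76 eV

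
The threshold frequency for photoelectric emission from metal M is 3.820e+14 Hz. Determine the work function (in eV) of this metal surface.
1.58 eV

At the threshold frequency, photon energy equals work function:
φ = hf₀

Calculating:
φ = (6.626×10⁻³⁴ J·s)(3.820e+14 Hz)
φ = 1.58 eV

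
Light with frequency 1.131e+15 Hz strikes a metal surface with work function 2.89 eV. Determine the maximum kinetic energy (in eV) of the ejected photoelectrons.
1.7874 eV

Using Einstein's photoelectric equation: KE_max = hf - φ

First, calculate the photon energy:
E_photon = hf = (6.626×10⁻³⁴ J·s)(1.131e+15 Hz)
E_photon = 4.6774 eV

Then, the maximum kinetic energy:
KE_max = E_photon - φ = 4.6774 eV - 2.89 eV = 1.7874 eV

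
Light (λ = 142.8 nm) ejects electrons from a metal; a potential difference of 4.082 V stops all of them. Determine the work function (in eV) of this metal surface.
4.60 eV

The stopping potential gives the maximum kinetic energy: KE_max = eV_s = 4.082 eV

From Einstein's photoelectric equation: KE_max = hc/λ - φ
Rearranging: φ = hc/λ - KE_max

Calculate photon energy:
E_photon = hc/λ = (6.626×10⁻³⁴ J·s)(3×10⁸ m/s) / (142.8×10⁻⁹ m) = 8.6824 eV

Therefore:
φ = 8.6824 - 4.082 = 4.60 eV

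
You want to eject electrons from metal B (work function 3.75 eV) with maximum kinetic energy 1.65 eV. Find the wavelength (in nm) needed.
229.60 nm

From Einstein's equation: KE_max = hc/λ - φ

Rearranging for λ:
hc/λ = KE_max + φ
λ = hc/(KE_max + φ)

Required photon energy:
E_photon = KE_max + φ = 1.65 + 3.75 = 5.40 eV

Required wavelength:
λ = hc/E_photon = (6.626×10⁻³⁴)(3×10⁸) / (5.40 × 1.602×10⁻¹⁹)
λ = 229.60 nm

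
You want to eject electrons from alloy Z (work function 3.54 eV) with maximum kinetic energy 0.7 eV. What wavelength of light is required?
292.42 nm

From Einstein's equation: KE_max = hc/λ - φ

Rearranging for λ:
hc/λ = KE_max + φ
λ = hc/(KE_max + φ)

Required photon energy:
E_photon = KE_max + φ = 0.7 + 3.54 = 4.24 eV

Required wavelength:
λ = hc/E_photon = (6.626×10⁻³⁴)(3×10⁸) / (4.24 × 1.602×10⁻¹⁹)
λ = 292.42 nm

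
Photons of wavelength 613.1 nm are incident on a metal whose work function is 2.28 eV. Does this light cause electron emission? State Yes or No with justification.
No

For photoemission, the photon energy must exceed the work function.

Photon energy: E = hc/λ = 2.0223 eV
Work function: φ = 2.28 eV

Since E_photon (2.0223 eV) < φ (2.28 eV), photoemission will NOT occur.
The threshold wavelength is λ₀ = hc/φ = 543.8 nm.
Since 613.1 nm > 543.8 nm, the photons lack sufficient energy.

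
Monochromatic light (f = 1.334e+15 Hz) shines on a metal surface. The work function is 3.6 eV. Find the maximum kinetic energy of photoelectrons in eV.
1.9170 eV

Using Einstein's photoelectric equation: KE_max = hf - φ

First, calculate the photon energy:
E_photon = hf = (6.626×10⁻³⁴ J·s)(1.334e+15 Hz)
E_photon = 5.5170 eV

Then, the maximum kinetic energy:
KE_max = E_photon - φ = 5.5170 eV - 3.6 eV = 1.9170 eV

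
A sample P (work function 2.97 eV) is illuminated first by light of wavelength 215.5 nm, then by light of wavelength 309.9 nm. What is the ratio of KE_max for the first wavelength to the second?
2.7002

Using Einstein's equation: KE_max = hc/λ - φ

For λ₁ = 215.5 nm:
E₁ = hc/λ₁ = 5.7533 eV
KE₁ = E₁ - φ = 5.7533 - 2.97 = 2.7833 eV

For λ₂ = 309.9 nm:
E₂ = hc/λ₂ = 4.0008 eV
KE₂ = E₂ - φ = 4.0008 - 2.97 = 1.0308 eV

Ratio: KE₁/KE₂ = 2.7833/1.0308 = 2.7002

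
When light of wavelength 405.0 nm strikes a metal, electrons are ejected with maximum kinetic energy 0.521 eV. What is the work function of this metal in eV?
2.54 eV

From Einstein's photoelectric equation: KE_max = hf - φ = hc/λ - φ

Rearranging for φ:
φ = hc/λ - KE_max

Calculate photon energy:
E_photon = hc/λ = 3.0613 eV

Therefore:
φ = 3.0613 - 0.521 = 2.54 eV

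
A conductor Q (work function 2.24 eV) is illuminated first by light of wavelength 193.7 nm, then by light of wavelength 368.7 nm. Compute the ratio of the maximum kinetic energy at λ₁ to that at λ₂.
3.7060

Using Einstein's equation: KE_max = hc/λ - φ

For λ₁ = 193.7 nm:
E₁ = hc/λ₁ = 6.4008 eV
KE₁ = E₁ - φ = 6.4008 - 2.24 = 4.1608 eV

For λ₂ = 368.7 nm:
E₂ = hc/λ₂ = 3.3627 eV
KE₂ = E₂ - φ = 3.3627 - 2.24 = 1.1227 eV

Ratio: KE₁/KE₂ = 4.1608/1.1227 = 3.7060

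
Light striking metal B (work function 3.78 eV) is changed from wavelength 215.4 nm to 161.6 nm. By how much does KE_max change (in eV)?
1.9163 eV

Using Einstein's equation: KE_max = hc/λ - φ

For λ₁ = 215.4 nm:
KE₁ = hc/λ₁ - φ = 5.7560 - 3.78 = 1.9760 eV

For λ₂ = 161.6 nm:
KE₂ = hc/λ₂ - φ = 7.6723 - 3.78 = 3.8923 eV

Change in KE:
ΔKE = KE₂ - KE₁ = 3.8923 - 1.9760 = 1.9163 eV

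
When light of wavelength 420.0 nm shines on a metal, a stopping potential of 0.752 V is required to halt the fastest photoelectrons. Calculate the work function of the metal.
2.20 eV

The stopping potential gives the maximum kinetic energy: KE_max = eV_s = 0.752 eV

From Einstein's photoelectric equation: KE_max = hc/λ - φ
Rearranging: φ = hc/λ - KE_max

Calculate photon energy:
E_photon = hc/λ = (6.626×10⁻³⁴ J·s)(3×10⁸ m/s) / (420.0×10⁻⁹ m) = 2.9520 eV

Therefore:
φ = 2.9520 - 0.752 = 2.20 eV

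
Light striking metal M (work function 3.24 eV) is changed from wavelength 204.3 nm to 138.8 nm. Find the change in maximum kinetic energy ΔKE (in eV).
2.8638 eV

Using Einstein's equation: KE_max = hc/λ - φ

For λ₁ = 204.3 nm:
KE₁ = hc/λ₁ - φ = 6.0687 - 3.24 = 2.8287 eV

For λ₂ = 138.8 nm:
KE₂ = hc/λ₂ - φ = 8.9326 - 3.24 = 5.6926 eV

Change in KE:
ΔKE = KE₂ - KE₁ = 5.6926 - 2.8287 = 2.8638 eV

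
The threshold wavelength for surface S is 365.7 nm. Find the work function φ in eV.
3.39 eV

At the threshold wavelength, photon energy equals work function:
φ = hc/λ₀

Calculating:
φ = (6.626×10⁻³⁴ J·s)(3×10⁸ m/s) / (365.7×10⁻⁹ m)
φ = 3.39 eV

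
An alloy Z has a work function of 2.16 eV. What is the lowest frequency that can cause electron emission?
5.2229e+14 Hz

The threshold frequency is when the photon energy equals the work function:
hf₀ = φ

Solving for f₀:
f₀ = φ/h = (2.16 eV × 1.602×10⁻¹⁹ J/eV) / (6.626×10⁻³⁴ J·s)
f₀ = 5.2229e+14 Hz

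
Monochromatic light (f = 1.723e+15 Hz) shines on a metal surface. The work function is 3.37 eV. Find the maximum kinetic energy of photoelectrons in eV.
3.7558 eV

Using Einstein's photoelectric equation: KE_max = hf - φ

First, calculate the photon energy:
E_photon = hf = (6.626×10⁻³⁴ J·s)(1.723e+15 Hz)
E_photon = 7.1258 eV

Then, the maximum kinetic energy:
KE_max = E_photon - φ = 7.1258 eV - 3.37 eV = 3.7558 eV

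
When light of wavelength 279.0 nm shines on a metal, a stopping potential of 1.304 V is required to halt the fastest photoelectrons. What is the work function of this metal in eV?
3.14 eV

The stopping potential gives the maximum kinetic energy: KE_max = eV_s = 1.304 eV

From Einstein's photoelectric equation: KE_max = hc/λ - φ
Rearranging: φ = hc/λ - KE_max

Calculate photon energy:
E_photon = hc/λ = (6.626×10⁻³⁴ J·s)(3×10⁸ m/s) / (279.0×10⁻⁹ m) = 4.4439 eV

Therefore:
φ = 4.4439 - 1.304 = 3.14 eV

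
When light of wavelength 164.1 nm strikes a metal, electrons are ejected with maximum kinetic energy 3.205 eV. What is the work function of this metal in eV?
4.35 eV

From Einstein's photoelectric equation: KE_max = hf - φ = hc/λ - φ

Rearranging for φ:
φ = hc/λ - KE_max

Calculate photon energy:
E_photon = hc/λ = 7.5554 eV

Therefore:
φ = 7.5554 - 3.205 = 4.35 eV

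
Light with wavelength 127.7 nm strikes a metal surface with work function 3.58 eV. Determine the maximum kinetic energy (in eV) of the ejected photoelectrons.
6.1290 eV

Using Einstein's photoelectric equation: KE_max = hf - φ = hc/λ - φ

First, calculate the photon energy:
E_photon = hc/λ = (6.626×10⁻³⁴ J·s)(3×10⁸ m/s) / (127.7×10⁻⁹ m)
E_photon = 9.7090 eV

Then, the maximum kinetic energy:
KE_max = E_photon - φ = 9.7090 eV - 3.58 eV = 6.1290 eV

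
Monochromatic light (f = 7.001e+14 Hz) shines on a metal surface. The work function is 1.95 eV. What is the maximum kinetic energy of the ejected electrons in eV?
0.9454 eV

Using Einstein's photoelectric equation: KE_max = hf - φ

First, calculate the photon energy:
E_photon = hf = (6.626×10⁻³⁴ J·s)(7.001e+14 Hz)
E_photon = 2.8954 eV

Then, the maximum kinetic energy:
KE_max = E_photon - φ = 2.8954 eV - 1.95 eV = 0.9454 eV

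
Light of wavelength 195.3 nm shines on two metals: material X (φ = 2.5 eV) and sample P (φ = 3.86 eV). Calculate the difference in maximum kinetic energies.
1.3600 eV

Using KE_max = hc/λ - φ for each metal:

Photon energy: E = hc/λ = 6.3484 eV

For material X (φ₁ = 2.5 eV):
KE₁ = E - φ₁ = 6.3484 - 2.5 = 3.8484 eV

For sample P (φ₂ = 3.86 eV):
KE₂ = E - φ₂ = 6.3484 - 3.86 = 2.4884 eV

Difference:
ΔKE = KE₁ - KE₂ = 3.8484 - 2.4884 = 1.3600 eV

Note: The difference equals the difference in work functions: 3.86 - 2.5 = 1.36 eV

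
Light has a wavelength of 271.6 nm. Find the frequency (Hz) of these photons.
1.1038e+15 Hz

Using the wave equation: c = fλ

Solving for frequency:
f = c/λ = (3×10⁸ m/s) / (271.6×10⁻⁹ m)
f = 1.1038e+15 Hz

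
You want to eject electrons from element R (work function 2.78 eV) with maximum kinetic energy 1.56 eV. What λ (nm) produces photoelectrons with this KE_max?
285.68 nm

From Einstein's equation: KE_max = hc/λ - φ

Rearranging for λ:
hc/λ = KE_max + φ
λ = hc/(KE_max + φ)

Required photon energy:
E_photon = KE_max + φ = 1.56 + 2.78 = 4.34 eV

Required wavelength:
λ = hc/E_photon = (6.626×10⁻³⁴)(3×10⁸) / (4.34 × 1.602×10⁻¹⁹)
λ = 285.68 nm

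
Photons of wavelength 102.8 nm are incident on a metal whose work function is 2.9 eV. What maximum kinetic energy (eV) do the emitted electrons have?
9.1607 eV

Using Einstein's photoelectric equation: KE_max = hf - φ = hc/λ - φ

First, calculate the photon energy:
E_photon = hc/λ = (6.626×10⁻³⁴ J·s)(3×10⁸ m/s) / (102.8×10⁻⁹ m)
E_photon = 12.0607 eV

Then, the maximum kinetic energy:
KE_max = E_photon - φ = 12.0607 eV - 2.9 eV = 9.1607 eV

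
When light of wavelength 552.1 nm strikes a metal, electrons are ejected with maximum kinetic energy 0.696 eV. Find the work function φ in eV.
1.55 eV

From Einstein's photoelectric equation: KE_max = hf - φ = hc/λ - φ

Rearranging for φ:
φ = hc/λ - KE_max

Calculate photon energy:
E_photon = hc/λ = 2.2457 eV

Therefore:
φ = 2.2457 - 0.696 = 1.55 eV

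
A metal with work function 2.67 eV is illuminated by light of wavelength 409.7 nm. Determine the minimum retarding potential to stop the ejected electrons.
0.3562 V

The stopping potential V_s satisfies: eV_s = KE_max

First, find KE_max using Einstein's equation:
E_photon = hc/λ = 3.0262 eV
KE_max = E_photon - φ = 3.0262 - 2.67 = 0.3562 eV

Since eV_s = KE_max:
V_s = KE_max/e = 0.3562 V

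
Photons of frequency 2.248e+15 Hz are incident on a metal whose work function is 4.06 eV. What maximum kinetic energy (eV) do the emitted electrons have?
5.2370 eV

Using Einstein's photoelectric equation: KE_max = hf - φ

First, calculate the photon energy:
E_photon = hf = (6.626×10⁻³⁴ J·s)(2.248e+15 Hz)
E_photon = 9.2970 eV

Then, the maximum kinetic energy:
KE_max = E_photon - φ = 9.2970 eV - 4.06 eV = 5.2370 eV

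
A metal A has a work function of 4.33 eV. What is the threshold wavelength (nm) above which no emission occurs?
286.34 nm

The threshold wavelength is when the photon energy equals the work function:
hc/λ₀ = φ

Solving for λ₀:
λ₀ = hc/φ = (6.626×10⁻³⁴ J·s)(3×10⁸ m/s) / (4.33 eV × 1.602×10⁻¹⁹ J/eV)
λ₀ = 286.34 nm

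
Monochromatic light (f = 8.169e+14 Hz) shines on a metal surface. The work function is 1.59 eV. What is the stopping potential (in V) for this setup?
1.7884 V

The stopping potential V_s satisfies: eV_s = KE_max

First, find KE_max using Einstein's equation:
E_photon = hf = (6.626×10⁻³⁴ J·s)(8.169e+14 Hz) = 3.3784 eV
KE_max = E_photon - φ = 3.3784 - 1.59 = 1.7884 eV

Since eV_s = KE_max:
V_s = KE_max/e = 1.7884 V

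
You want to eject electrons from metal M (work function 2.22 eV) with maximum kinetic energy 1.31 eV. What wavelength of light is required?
351.23 nm

From Einstein's equation: KE_max = hc/λ - φ

Rearranging for λ:
hc/λ = KE_max + φ
λ = hc/(KE_max + φ)

Required photon energy:
E_photon = KE_max + φ = 1.31 + 2.22 = 3.53 eV

Required wavelength:
λ = hc/E_photon = (6.626×10⁻³⁴)(3×10⁸) / (3.53 × 1.602×10⁻¹⁹)
λ = 351.23 nm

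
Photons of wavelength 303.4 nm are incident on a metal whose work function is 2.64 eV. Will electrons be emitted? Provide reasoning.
Yes

For photoemission, the photon energy must exceed the work function.

Photon energy: E = hc/λ = 4.0865 eV
Work function: φ = 2.64 eV

Since E_photon (4.0865 eV) > φ (2.64 eV), photoemission WILL occur.
The threshold wavelength is λ₀ = hc/φ = 469.6 nm.
Since 303.4 nm < 469.6 nm, the light has sufficient energy.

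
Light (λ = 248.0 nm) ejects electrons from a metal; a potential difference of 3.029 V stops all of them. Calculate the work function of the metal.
1.97 eV

The stopping potential gives the maximum kinetic energy: KE_max = eV_s = 3.029 eV

From Einstein's photoelectric equation: KE_max = hc/λ - φ
Rearranging: φ = hc/λ - KE_max

Calculate photon energy:
E_photon = hc/λ = (6.626×10⁻³⁴ J·s)(3×10⁸ m/s) / (248.0×10⁻⁹ m) = 4.9994 eV

Therefore:
φ = 4.9994 - 3.029 = 1.97 eV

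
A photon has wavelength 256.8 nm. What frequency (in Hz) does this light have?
1.1674e+15 Hz

Using the wave equation: c = fλ

Solving for frequency:
f = c/λ = (3×10⁸ m/s) / (256.8×10⁻⁹ m)
f = 1.1674e+15 Hz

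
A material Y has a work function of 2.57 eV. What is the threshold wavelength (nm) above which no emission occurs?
482.43 nm

The threshold wavelength is when the photon energy equals the work function:
hc/λ₀ = φ

Solving for λ₀:
λ₀ = hc/φ = (6.626×10⁻³⁴ J·s)(3×10⁸ m/s) / (2.57 eV × 1.602×10⁻¹⁹ J/eV)
λ₀ = 482.43 nm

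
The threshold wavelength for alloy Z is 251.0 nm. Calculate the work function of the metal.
4.94 eV

At the threshold wavelength, photon energy equals work function:
φ = hc/λ₀

Calculating:
φ = (6.626×10⁻³⁴ J·s)(3×10⁸ m/s) / (251.0×10⁻⁹ m)
φ = 4.94 eV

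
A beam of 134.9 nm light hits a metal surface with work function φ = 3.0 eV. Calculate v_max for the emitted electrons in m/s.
1.4757e+06 m/s

First, find the maximum kinetic energy:
E_photon = hc/λ = 9.1908 eV
KE_max = E_photon - φ = 9.1908 - 3.0 = 6.1908 eV

Convert to Joules: KE_max = 6.1908 × 1.602×10⁻¹⁹ J = 9.9188e-19 J

Then use KE = ½mv² to find velocity:
v = √(2·KE/m) = √(2 × 9.9188e-19 J / 9.109e-31 kg)
v = 1.4757e+06 m/s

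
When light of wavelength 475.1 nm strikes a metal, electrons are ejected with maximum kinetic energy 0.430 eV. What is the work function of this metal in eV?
2.18 eV

From Einstein's photoelectric equation: KE_max = hf - φ = hc/λ - φ

Rearranging for φ:
φ = hc/λ - KE_max

Calculate photon energy:
E_photon = hc/λ = 2.6096 eV

Therefore:
φ = 2.6096 - 0.430 = 2.18 eV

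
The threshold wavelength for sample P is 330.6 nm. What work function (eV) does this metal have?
3.75 eV

At the threshold wavelength, photon energy equals work function:
φ = hc/λ₀

Calculating:
φ = (6.626×10⁻³⁴ J·s)(3×10⁸ m/s) / (330.6×10⁻⁹ m)
φ = 3.75 eV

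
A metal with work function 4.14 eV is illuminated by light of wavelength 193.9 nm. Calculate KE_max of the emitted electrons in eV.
2.2542 eV

Using Einstein's photoelectric equation: KE_max = hf - φ = hc/λ - φ

First, calculate the photon energy:
E_photon = hc/λ = (6.626×10⁻³⁴ J·s)(3×10⁸ m/s) / (193.9×10⁻⁹ m)
E_photon = 6.3942 eV

Then, the maximum kinetic energy:
KE_max = E_photon - φ = 6.3942 eV - 4.14 eV = 2.2542 eV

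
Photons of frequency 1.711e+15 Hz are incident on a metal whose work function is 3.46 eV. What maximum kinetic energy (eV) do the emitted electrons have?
3.6161 eV

Using Einstein's photoelectric equation: KE_max = hf - φ

First, calculate the photon energy:
E_photon = hf = (6.626×10⁻³⁴ J·s)(1.711e+15 Hz)
E_photon = 7.0761 eV

Then, the maximum kinetic energy:
KE_max = E_photon - φ = 7.0761 eV - 3.46 eV = 3.6161 eV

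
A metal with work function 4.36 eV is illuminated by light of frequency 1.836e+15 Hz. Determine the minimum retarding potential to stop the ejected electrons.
3.2331 V

The stopping potential V_s satisfies: eV_s = KE_max

First, find KE_max using Einstein's equation:
E_photon = hf = (6.626×10⁻³⁴ J·s)(1.836e+15 Hz) = 7.5931 eV
KE_max = E_photon - φ = 7.5931 - 4.36 = 3.2331 eV

Since eV_s = KE_max:
V_s = KE_max/e = 3.2331 V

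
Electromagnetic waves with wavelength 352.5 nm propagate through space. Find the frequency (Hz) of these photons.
8.5048e+14 Hz

Using the wave equation: c = fλ

Solving for frequency:
f = c/λ = (3×10⁸ m/s) / (352.5×10⁻⁹ m)
f = 8.5048e+14 Hz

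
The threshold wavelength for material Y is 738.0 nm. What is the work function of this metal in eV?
1.68 eV

At the threshold wavelength, photon energy equals work function:
φ = hc/λ₀

Calculating:
φ = (6.626×10⁻³⁴ J·s)(3×10⁸ m/s) / (738.0×10⁻⁹ m)
φ = 1.68 eV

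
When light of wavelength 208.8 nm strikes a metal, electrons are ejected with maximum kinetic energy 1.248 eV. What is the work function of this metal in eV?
4.69 eV

From Einstein's photoelectric equation: KE_max = hf - φ = hc/λ - φ

Rearranging for φ:
φ = hc/λ - KE_max

Calculate photon energy:
E_photon = hc/λ = 5.9379 eV

Therefore:
φ = 5.9379 - 1.248 = 4.69 eV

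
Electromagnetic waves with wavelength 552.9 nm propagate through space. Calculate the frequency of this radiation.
5.4222e+14 Hz

Using the wave equation: c = fλ

Solving for frequency:
f = c/λ = (3×10⁸ m/s) / (552.9×10⁻⁹ m)
f = 5.4222e+14 Hz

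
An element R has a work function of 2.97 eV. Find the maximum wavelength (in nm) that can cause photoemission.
417.46 nm

The threshold wavelength is when the photon energy equals the work function:
hc/λ₀ = φ

Solving for λ₀:
λ₀ = hc/φ = (6.626×10⁻³⁴ J·s)(3×10⁸ m/s) / (2.97 eV × 1.602×10⁻¹⁹ J/eV)
λ₀ = 417.46 nm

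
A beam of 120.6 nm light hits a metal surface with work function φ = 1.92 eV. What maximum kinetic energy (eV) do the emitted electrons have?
8.3606 eV

Using Einstein's photoelectric equation: KE_max = hf - φ = hc/λ - φ

First, calculate the photon energy:
E_photon = hc/λ = (6.626×10⁻³⁴ J·s)(3×10⁸ m/s) / (120.6×10⁻⁹ m)
E_photon = 10.2806 eV

Then, the maximum kinetic energy:
KE_max = E_photon - φ = 10.2806 eV - 1.92 eV = 8.3606 eV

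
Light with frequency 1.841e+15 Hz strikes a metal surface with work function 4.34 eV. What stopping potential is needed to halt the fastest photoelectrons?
3.2738 V

The stopping potential V_s satisfies: eV_s = KE_max

First, find KE_max using Einstein's equation:
E_photon = hf = (6.626×10⁻³⁴ J·s)(1.841e+15 Hz) = 7.6138 eV
KE_max = E_photon - φ = 7.6138 - 4.34 = 3.2738 eV

Since eV_s = KE_max:
V_s = KE_max/e = 3.2738 V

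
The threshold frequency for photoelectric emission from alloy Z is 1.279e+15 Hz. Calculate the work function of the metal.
5.29 eV

At the threshold frequency, photon energy equals work function:
φ = hf₀

Calculating:
φ = (6.626×10⁻³⁴ J·s)(1.279e+15 Hz)
φ = 5.29 eV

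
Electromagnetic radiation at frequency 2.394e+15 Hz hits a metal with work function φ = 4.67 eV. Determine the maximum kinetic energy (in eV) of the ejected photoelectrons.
5.2308 eV

Using Einstein's photoelectric equation: KE_max = hf - φ

First, calculate the photon energy:
E_photon = hf = (6.626×10⁻³⁴ J·s)(2.394e+15 Hz)
E_photon = 9.9008 eV

Then, the maximum kinetic energy:
KE_max = E_photon - φ = 9.9008 eV - 4.67 eV = 5.2308 eV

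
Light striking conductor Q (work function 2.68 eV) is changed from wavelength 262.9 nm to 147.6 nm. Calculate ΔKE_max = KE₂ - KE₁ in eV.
3.6840 eV

Using Einstein's equation: KE_max = hc/λ - φ

For λ₁ = 262.9 nm:
KE₁ = hc/λ₁ - φ = 4.7160 - 2.68 = 2.0360 eV

For λ₂ = 147.6 nm:
KE₂ = hc/λ₂ - φ = 8.4000 - 2.68 = 5.7200 eV

Change in KE:
ΔKE = KE₂ - KE₁ = 5.7200 - 2.0360 = 3.6840 eV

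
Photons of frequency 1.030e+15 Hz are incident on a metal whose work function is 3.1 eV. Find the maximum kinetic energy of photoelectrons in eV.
1.1597 eV

Using Einstein's photoelectric equation: KE_max = hf - φ

First, calculate the photon energy:
E_photon = hf = (6.626×10⁻³⁴ J·s)(1.030e+15 Hz)
E_photon = 4.2597 eV

Then, the maximum kinetic energy:
KE_max = E_photon - φ = 4.2597 eV - 3.1 eV = 1.1597 eV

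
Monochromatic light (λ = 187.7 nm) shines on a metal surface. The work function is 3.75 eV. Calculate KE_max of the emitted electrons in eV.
2.8554 eV

Using Einstein's photoelectric equation: KE_max = hf - φ = hc/λ - φ

First, calculate the photon energy:
E_photon = hc/λ = (6.626×10⁻³⁴ J·s)(3×10⁸ m/s) / (187.7×10⁻⁹ m)
E_photon = 6.6054 eV

Then, the maximum kinetic energy:
KE_max = E_photon - φ = 6.6054 eV - 3.75 eV = 2.8554 eV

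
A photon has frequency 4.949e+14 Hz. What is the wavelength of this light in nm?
605.76 nm

Using the wave equation: c = fλ

Solving for wavelength:
λ = c/f = (3×10⁸ m/s) / (4.949e+14 Hz)
λ = 605.76 nm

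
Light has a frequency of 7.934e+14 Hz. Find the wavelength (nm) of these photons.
377.86 nm

Using the wave equation: c = fλ

Solving for wavelength:
λ = c/f = (3×10⁸ m/s) / (7.934e+14 Hz)
λ = 377.86 nm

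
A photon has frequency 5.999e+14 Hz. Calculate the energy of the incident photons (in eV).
2.4810 eV

Using E = hf:

E = hf = (6.626×10⁻³⁴ J·s)(5.999e+14 Hz)
E = 2.4810 eV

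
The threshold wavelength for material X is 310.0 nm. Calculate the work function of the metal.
4.00 eV

At the threshold wavelength, photon energy equals work function:
φ = hc/λ₀

Calculating:
φ = (6.626×10⁻³⁴ J·s)(3×10⁸ m/s) / (310.0×10⁻⁹ m)
φ = 4.00 eV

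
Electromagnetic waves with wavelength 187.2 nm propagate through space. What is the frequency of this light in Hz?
1.6015e+15 Hz

Using the wave equation: c = fλ

Solving for frequency:
f = c/λ = (3×10⁸ m/s) / (187.2×10⁻⁹ m)
f = 1.6015e+15 Hz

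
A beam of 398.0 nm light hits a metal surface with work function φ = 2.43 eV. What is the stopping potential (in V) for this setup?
0.6852 V

The stopping potential V_s satisfies: eV_s = KE_max

First, find KE_max using Einstein's equation:
E_photon = hc/λ = 3.1152 eV
KE_max = E_photon - φ = 3.1152 - 2.43 = 0.6852 eV

Since eV_s = KE_max:
V_s = KE_max/e = 0.6852 V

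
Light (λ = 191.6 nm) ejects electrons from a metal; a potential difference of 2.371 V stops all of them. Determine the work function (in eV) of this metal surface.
4.10 eV

The stopping potential gives the maximum kinetic energy: KE_max = eV_s = 2.371 eV

From Einstein's photoelectric equation: KE_max = hc/λ - φ
Rearranging: φ = hc/λ - KE_max

Calculate photon energy:
E_photon = hc/λ = (6.626×10⁻³⁴ J·s)(3×10⁸ m/s) / (191.6×10⁻⁹ m) = 6.4710 eV

Therefore:
φ = 6.4710 - 2.371 = 4.10 eV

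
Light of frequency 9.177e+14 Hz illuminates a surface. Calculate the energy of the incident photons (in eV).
3.7953 eV

Using E = hf:

E = hf = (6.626×10⁻³⁴ J·s)(9.177e+14 Hz)
E = 3.7953 eV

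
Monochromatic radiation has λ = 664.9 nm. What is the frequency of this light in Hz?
4.5088e+14 Hz

Using the wave equation: c = fλ

Solving for frequency:
f = c/λ = (3×10⁸ m/s) / (664.9×10⁻⁹ m)
f = 4.5088e+14 Hz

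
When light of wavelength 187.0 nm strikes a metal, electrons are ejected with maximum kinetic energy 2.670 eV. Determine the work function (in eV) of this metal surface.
3.96 eV

From Einstein's photoelectric equation: KE_max = hf - φ = hc/λ - φ

Rearranging for φ:
φ = hc/λ - KE_max

Calculate photon energy:
E_photon = hc/λ = 6.6302 eV

Therefore:
φ = 6.6302 - 2.670 = 3.96 eV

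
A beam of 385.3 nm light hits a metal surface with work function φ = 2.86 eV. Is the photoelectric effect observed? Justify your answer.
Yes

For photoemission, the photon energy must exceed the work function.

Photon energy: E = hc/λ = 3.2179 eV
Work function: φ = 2.86 eV

Since E_photon (3.2179 eV) > φ (2.86 eV), photoemission WILL occur.
The threshold wavelength is λ₀ = hc/φ = 433.5 nm.
Since 385.3 nm < 433.5 nm, the light has sufficient energy.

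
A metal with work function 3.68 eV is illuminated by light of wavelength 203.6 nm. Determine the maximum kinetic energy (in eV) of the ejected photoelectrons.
2.4096 eV

Using Einstein's photoelectric equation: KE_max = hf - φ = hc/λ - φ

First, calculate the photon energy:
E_photon = hc/λ = (6.626×10⁻³⁴ J·s)(3×10⁸ m/s) / (203.6×10⁻⁹ m)
E_photon = 6.0896 eV

Then, the maximum kinetic energy:
KE_max = E_photon - φ = 6.0896 eV - 3.68 eV = 2.4096 eV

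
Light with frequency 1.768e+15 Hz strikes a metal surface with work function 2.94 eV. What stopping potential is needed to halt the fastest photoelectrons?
4.3719 V

The stopping potential V_s satisfies: eV_s = KE_max

First, find KE_max using Einstein's equation:
E_photon = hf = (6.626×10⁻³⁴ J·s)(1.768e+15 Hz) = 7.3119 eV
KE_max = E_photon - φ = 7.3119 - 2.94 = 4.3719 eV

Since eV_s = KE_max:
V_s = KE_max/e = 4.3719 V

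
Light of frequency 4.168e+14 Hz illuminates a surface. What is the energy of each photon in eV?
1.7237 eV

Using E = hf:

E = hf = (6.626×10⁻³⁴ J·s)(4.168e+14 Hz)
E = 1.7237 eV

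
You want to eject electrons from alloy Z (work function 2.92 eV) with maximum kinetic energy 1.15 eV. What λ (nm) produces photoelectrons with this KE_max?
304.63 nm

From Einstein's equation: KE_max = hc/λ - φ

Rearranging for λ:
hc/λ = KE_max + φ
λ = hc/(KE_max + φ)

Required photon energy:
E_photon = KE_max + φ = 1.15 + 2.92 = 4.07 eV

Required wavelength:
λ = hc/E_photon = (6.626×10⁻³⁴)(3×10⁸) / (4.07 × 1.602×10⁻¹⁹)
λ = 304.63 nm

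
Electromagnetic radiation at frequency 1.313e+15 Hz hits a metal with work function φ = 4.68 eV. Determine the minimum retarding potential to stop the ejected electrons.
0.7501 V

The stopping potential V_s satisfies: eV_s = KE_max

First, find KE_max using Einstein's equation:
E_photon = hf = (6.626×10⁻³⁴ J·s)(1.313e+15 Hz) = 5.4301 eV
KE_max = E_photon - φ = 5.4301 - 4.68 = 0.7501 eV

Since eV_s = KE_max:
V_s = KE_max/e = 0.7501 V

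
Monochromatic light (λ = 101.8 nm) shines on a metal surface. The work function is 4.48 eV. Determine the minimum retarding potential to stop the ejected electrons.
7.6992 V

The stopping potential V_s satisfies: eV_s = KE_max

First, find KE_max using Einstein's equation:
E_photon = hc/λ = 12.1792 eV
KE_max = E_photon - φ = 12.1792 - 4.48 = 7.6992 eV

Since eV_s = KE_max:
V_s = KE_max/e = 7.6992 V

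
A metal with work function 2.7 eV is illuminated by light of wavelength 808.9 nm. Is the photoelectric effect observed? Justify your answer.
No

For photoemission, the photon energy must exceed the work function.

Photon energy: E = hc/λ = 1.5328 eV
Work function: φ = 2.7 eV

Since E_photon (1.5328 eV) < φ (2.7 eV), photoemission will NOT occur.
The threshold wavelength is λ₀ = hc/φ = 459.2 nm.
Since 808.9 nm > 459.2 nm, the photons lack sufficient energy.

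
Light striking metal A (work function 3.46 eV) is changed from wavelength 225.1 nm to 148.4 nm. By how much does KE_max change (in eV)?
2.8468 eV

Using Einstein's equation: KE_max = hc/λ - φ

For λ₁ = 225.1 nm:
KE₁ = hc/λ₁ - φ = 5.5080 - 3.46 = 2.0480 eV

For λ₂ = 148.4 nm:
KE₂ = hc/λ₂ - φ = 8.3547 - 3.46 = 4.8947 eV

Change in KE:
ΔKE = KE₂ - KE₁ = 4.8947 - 2.0480 = 2.8468 eV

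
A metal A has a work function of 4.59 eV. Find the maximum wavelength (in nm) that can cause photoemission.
270.12 nm

The threshold wavelength is when the photon energy equals the work function:
hc/λ₀ = φ

Solving for λ₀:
λ₀ = hc/φ = (6.626×10⁻³⁴ J·s)(3×10⁸ m/s) / (4.59 eV × 1.602×10⁻¹⁹ J/eV)
λ₀ = 270.12 nm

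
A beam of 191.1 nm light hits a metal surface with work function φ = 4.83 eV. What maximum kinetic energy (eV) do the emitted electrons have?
1.6579 eV

Using Einstein's photoelectric equation: KE_max = hf - φ = hc/λ - φ

First, calculate the photon energy:
E_photon = hc/λ = (6.626×10⁻³⁴ J·s)(3×10⁸ m/s) / (191.1×10⁻⁹ m)
E_photon = 6.4879 eV

Then, the maximum kinetic energy:
KE_max = E_photon - φ = 6.4879 eV - 4.83 eV = 1.6579 eV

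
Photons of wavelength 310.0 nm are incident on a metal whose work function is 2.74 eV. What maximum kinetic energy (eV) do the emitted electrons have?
1.2595 eV

Using Einstein's photoelectric equation: KE_max = hf - φ = hc/λ - φ

First, calculate the photon energy:
E_photon = hc/λ = (6.626×10⁻³⁴ J·s)(3×10⁸ m/s) / (310.0×10⁻⁹ m)
E_photon = 3.9995 eV

Then, the maximum kinetic energy:
KE_max = E_photon - φ = 3.9995 eV - 2.74 eV = 1.2595 eV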